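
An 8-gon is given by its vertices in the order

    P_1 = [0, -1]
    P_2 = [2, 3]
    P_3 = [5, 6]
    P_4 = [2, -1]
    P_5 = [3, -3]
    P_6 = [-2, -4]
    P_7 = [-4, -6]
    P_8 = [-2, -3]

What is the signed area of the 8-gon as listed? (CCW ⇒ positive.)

Apply Gauss's area formula: 2A = Σ (x_i·y_{i+1} − x_{i+1}·y_i), indices taken mod 8.
Cross-terms: 2, -3, -17, -3, -18, -4, 0, 2  ⇒  Σ = -41
Signed area = Σ/2 = -20.5 (negative ⇒ clockwise traversal).

-20.5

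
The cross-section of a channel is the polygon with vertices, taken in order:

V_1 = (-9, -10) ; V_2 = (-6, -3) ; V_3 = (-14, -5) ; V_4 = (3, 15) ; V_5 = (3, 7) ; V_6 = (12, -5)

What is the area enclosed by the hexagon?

Apply Gauss's area formula: 2A = Σ (x_i·y_{i+1} − x_{i+1}·y_i), indices taken mod 6.
Cross-terms: -33, -12, -195, -24, -99, -165  ⇒  Σ = -528
Area = |Σ|/2 = 264.

264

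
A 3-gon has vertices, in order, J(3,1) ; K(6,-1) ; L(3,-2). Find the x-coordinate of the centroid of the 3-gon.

Apply the shoelace (surveyor's) formula. First the cross-terms c_i = x_i·y_{i+1} − x_{i+1}·y_i:
  -9, -9, 9  ⇒  2A = -9, A = -4.5.
Then Σ (x_i + x_{i+1})·c_i = -108, so x̄ = -108 / (6·(-4.5)) = 4.

4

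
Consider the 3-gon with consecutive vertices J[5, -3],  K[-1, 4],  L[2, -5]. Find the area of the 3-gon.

16.5

Apply Gauss's area formula: 2A = Σ (x_i·y_{i+1} − x_{i+1}·y_i), indices taken mod 3.
Σ = (17) + (-3) + (19) = 33
Area = |Σ|/2 = 16.5.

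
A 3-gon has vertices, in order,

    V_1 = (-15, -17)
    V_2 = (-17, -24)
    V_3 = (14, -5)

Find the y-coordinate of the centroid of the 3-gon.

Apply Gauss's area formula. First the cross-terms c_i = x_i·y_{i+1} − x_{i+1}·y_i:
  71, 421, -313  ⇒  2A = 179, A = 89.5.
Then Σ (y_i + y_{i+1})·c_i = -8234, so ȳ = -8234 / (6·89.5) = -46/3.

-46/3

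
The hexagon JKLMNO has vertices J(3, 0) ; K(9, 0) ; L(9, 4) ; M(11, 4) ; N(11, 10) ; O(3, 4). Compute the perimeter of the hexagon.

|JK| = √((6)² + (0)²) = √36 = 6
|KL| = √((0)² + (4)²) = √16 = 4
|LM| = √((2)² + (0)²) = √4 = 2
|MN| = √((0)² + (6)²) = √36 = 6
|NO| = √((-8)² + (-6)²) = √100 = 10
|OJ| = √((0)² + (-4)²) = √16 = 4
Perimeter = 6 + 4 + 2 + 6 + 10 + 4 = 32.

32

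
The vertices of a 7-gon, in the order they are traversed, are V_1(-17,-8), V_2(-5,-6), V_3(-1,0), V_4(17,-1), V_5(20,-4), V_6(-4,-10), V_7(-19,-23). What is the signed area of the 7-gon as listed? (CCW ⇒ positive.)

-272

Apply the shoelace (surveyor's) formula: 2A = Σ (x_i·y_{i+1} − x_{i+1}·y_i), indices taken mod 7.
Σ = (62) + (-6) + (1) + (-48) + (-216) + (-98) + (-239) = -544
Signed area = Σ/2 = -272 (negative ⇒ clockwise traversal).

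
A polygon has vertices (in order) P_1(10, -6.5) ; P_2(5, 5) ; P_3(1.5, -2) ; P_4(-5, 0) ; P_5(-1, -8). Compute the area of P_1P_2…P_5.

Cross-terms: 82.5, -17.5, -10, 40, 86.5  ⇒  Σ = 181.5
Area = |Σ|/2 = 90.75.

90.75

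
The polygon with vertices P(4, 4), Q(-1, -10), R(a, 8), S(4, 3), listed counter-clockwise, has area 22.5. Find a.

The doubled signed area Σ (x_i y_{i+1} − x_{i+1} y_i) is linear in a.
With a=0 it equals -72; the coefficient of a is 13 (from the two edges through R).
So 13·a + -72 = 2·22.5 = 45 ⇒ a = 9.

9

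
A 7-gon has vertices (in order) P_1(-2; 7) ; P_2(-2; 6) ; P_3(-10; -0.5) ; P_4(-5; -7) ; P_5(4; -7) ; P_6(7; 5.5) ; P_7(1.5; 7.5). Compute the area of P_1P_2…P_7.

Σ = (2) + (61) + (67.5) + (63) + (71) + (44.25) + (25.5) = 334.25
Area = |Σ|/2 = 167.125.

167.125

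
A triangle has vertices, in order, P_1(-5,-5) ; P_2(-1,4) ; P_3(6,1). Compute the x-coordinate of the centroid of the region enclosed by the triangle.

0

Apply Gauss's area formula. First the cross-terms c_i = x_i·y_{i+1} − x_{i+1}·y_i:
  -25, -25, -25  ⇒  2A = -75, A = -37.5.
Then Σ (x_i + x_{i+1})·c_i = 0, so x̄ = 0 / (6·(-37.5)) = 0.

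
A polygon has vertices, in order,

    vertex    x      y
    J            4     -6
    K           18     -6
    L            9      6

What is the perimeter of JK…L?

42

|JK| = √((14)² + (0)²) = √196 = 14
|KL| = √((-9)² + (12)²) = √225 = 15
|LJ| = √((-5)² + (-12)²) = √169 = 13
Perimeter = 14 + 15 + 13 = 42.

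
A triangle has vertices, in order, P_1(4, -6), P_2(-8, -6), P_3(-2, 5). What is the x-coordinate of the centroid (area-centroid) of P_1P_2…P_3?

Apply the shoelace formula. First the cross-terms c_i = x_i·y_{i+1} − x_{i+1}·y_i:
  -72, -52, -8  ⇒  2A = -132, A = -66.
Then Σ (x_i + x_{i+1})·c_i = 792, so x̄ = 792 / (6·(-66)) = -2.

-2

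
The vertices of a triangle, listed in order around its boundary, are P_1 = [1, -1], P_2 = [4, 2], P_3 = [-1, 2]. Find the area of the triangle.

Apply Gauss's area formula: 2A = Σ (x_i·y_{i+1} − x_{i+1}·y_i), indices taken mod 3.
P_1→P_2: (1)(2) − (4)(-1) = 6
P_2→P_3: (4)(2) − (-1)(2) = 10
P_3→P_1: (-1)(-1) − (1)(2) = -1
Σ = 15
Area = |Σ|/2 = 7.5.

7.5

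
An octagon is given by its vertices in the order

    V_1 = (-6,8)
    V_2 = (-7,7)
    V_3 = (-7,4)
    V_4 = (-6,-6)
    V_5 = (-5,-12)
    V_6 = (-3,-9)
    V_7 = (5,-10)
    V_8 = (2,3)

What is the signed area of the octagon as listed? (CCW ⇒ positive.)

148

Apply the shoelace formula: 2A = Σ (x_i·y_{i+1} − x_{i+1}·y_i), indices taken mod 8.
Σ = (14) + (21) + (66) + (42) + (9) + (75) + (35) + (34) = 296
Signed area = Σ/2 = 148 (positive ⇒ counter-clockwise traversal).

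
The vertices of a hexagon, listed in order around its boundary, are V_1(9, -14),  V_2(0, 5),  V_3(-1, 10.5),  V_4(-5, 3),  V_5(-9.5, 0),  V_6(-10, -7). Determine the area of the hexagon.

Apply the surveyor's formula: 2A = Σ (x_i·y_{i+1} − x_{i+1}·y_i), indices taken mod 6.
Σ = (45) + (5) + (49.5) + (28.5) + (66.5) + (203) = 397.5
Area = |Σ|/2 = 198.75.

198.75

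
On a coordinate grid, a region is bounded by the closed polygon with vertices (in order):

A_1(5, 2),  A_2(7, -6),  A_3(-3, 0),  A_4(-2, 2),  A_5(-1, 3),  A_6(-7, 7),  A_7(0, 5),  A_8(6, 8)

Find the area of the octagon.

75.5

Apply the shoelace (surveyor's) formula: 2A = Σ (x_i·y_{i+1} − x_{i+1}·y_i), indices taken mod 8.
Σ = (-44) + (-18) + (-6) + (-4) + (14) + (-35) + (-30) + (-28) = -151
Area = |Σ|/2 = 75.5.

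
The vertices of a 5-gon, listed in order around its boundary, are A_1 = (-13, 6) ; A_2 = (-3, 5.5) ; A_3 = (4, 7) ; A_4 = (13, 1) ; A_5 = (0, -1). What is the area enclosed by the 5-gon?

104.75

Σ = (-53.5) + (-43) + (-87) + (-13) + (-13) = -209.5
Area = |Σ|/2 = 104.75.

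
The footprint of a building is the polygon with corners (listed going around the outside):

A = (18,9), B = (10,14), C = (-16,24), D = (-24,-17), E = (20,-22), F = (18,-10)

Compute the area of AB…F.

1440

Σ = (162) + (464) + (848) + (868) + (196) + (342) = 2880
Area = |Σ|/2 = 1440.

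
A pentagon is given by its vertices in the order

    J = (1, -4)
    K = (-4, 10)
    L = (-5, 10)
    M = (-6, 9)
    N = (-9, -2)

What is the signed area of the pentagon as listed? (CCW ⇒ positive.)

Apply the shoelace formula: 2A = Σ (x_i·y_{i+1} − x_{i+1}·y_i), indices taken mod 5.
Σ = (-6) + (10) + (15) + (93) + (38) = 150
Signed area = Σ/2 = 75 (positive ⇒ counter-clockwise traversal).

75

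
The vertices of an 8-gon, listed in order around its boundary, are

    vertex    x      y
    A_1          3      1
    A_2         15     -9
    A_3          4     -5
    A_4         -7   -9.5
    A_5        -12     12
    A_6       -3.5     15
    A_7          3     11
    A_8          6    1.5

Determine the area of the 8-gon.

316.75

Cross-terms: -42, -39, -73, -198, -138, -83.5, -61.5, 1.5  ⇒  Σ = -633.5
Area = |Σ|/2 = 316.75.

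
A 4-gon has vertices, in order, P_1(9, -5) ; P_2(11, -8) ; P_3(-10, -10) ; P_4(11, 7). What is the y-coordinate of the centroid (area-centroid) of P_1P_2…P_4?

-73/19

Apply Gauss's area formula. First the cross-terms c_i = x_i·y_{i+1} − x_{i+1}·y_i:
  -17, -190, 40, -118  ⇒  2A = -285, A = -142.5.
Then Σ (y_i + y_{i+1})·c_i = 3285, so ȳ = 3285 / (6·(-142.5)) = -73/19.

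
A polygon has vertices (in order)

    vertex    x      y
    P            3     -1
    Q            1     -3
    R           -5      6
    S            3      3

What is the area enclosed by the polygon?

31

Apply the shoelace (surveyor's) formula: 2A = Σ (x_i·y_{i+1} − x_{i+1}·y_i), indices taken mod 4.
Cross-terms: -8, -9, -33, -12  ⇒  Σ = -62
Area = |Σ|/2 = 31.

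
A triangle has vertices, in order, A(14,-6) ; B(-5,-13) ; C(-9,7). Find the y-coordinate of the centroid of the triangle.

Apply Gauss's area formula. First the cross-terms c_i = x_i·y_{i+1} − x_{i+1}·y_i:
  -212, -152, -44  ⇒  2A = -408, A = -204.
Then Σ (y_i + y_{i+1})·c_i = 4896, so ȳ = 4896 / (6·(-204)) = -4.

-4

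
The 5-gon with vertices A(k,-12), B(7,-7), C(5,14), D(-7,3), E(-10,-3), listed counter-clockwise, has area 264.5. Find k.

Write out the shoelace sum; only the two edges meeting at A involve k:
2·Area = [((-10)·(-12) − k·(-3)) + (k·(-7) − 7·(-12))] + 297
       = -4·k + 501 = 529
⇒ k = -7.

-7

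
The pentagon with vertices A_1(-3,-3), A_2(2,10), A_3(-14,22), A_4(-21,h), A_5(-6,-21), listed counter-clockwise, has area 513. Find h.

-1

The doubled signed area Σ (x_i y_{i+1} − x_{i+1} y_i) is linear in h.
With h=0 it equals 1018; the coefficient of h is -8 (from the two edges through A_4).
So -8·h + 1018 = 2·513 = 1026 ⇒ h = -1.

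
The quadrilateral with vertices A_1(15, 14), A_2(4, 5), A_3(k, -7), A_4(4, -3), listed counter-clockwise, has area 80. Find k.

-5

The doubled signed area Σ (x_i y_{i+1} − x_{i+1} y_i) is linear in k.
With k=0 it equals 120; the coefficient of k is -8 (from the two edges through A_3).
So -8·k + 120 = 2·80 = 160 ⇒ k = -5.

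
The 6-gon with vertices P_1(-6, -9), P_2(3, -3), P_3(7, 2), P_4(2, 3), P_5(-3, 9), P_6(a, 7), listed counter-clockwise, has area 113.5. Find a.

Write out the shoelace sum; only the two edges meeting at P_6 involve a:
2·Area = [((-3)·7 − a·9) + (a·(-9) − (-6)·7)] + 116
       = -18·a + 137 = 227
⇒ a = -5.

-5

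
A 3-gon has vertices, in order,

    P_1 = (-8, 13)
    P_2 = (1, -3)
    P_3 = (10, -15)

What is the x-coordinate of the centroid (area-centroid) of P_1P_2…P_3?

Apply Gauss's area formula. First the cross-terms c_i = x_i·y_{i+1} − x_{i+1}·y_i:
  11, 15, 10  ⇒  2A = 36, A = 18.
Then Σ (x_i + x_{i+1})·c_i = 108, so x̄ = 108 / (6·18) = 1.

1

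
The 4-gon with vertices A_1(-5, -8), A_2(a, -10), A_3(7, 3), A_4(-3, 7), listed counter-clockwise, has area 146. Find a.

The doubled signed area Σ (x_i y_{i+1} − x_{i+1} y_i) is linear in a.
With a=0 it equals 237; the coefficient of a is 11 (from the two edges through A_2).
So 11·a + 237 = 2·146 = 292 ⇒ a = 5.

5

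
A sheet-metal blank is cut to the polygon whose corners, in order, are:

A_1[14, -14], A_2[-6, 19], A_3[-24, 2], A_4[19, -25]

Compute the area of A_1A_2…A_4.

A_1→A_2: (14)(19) − (-6)(-14) = 182
A_2→A_3: (-6)(2) − (-24)(19) = 444
A_3→A_4: (-24)(-25) − (19)(2) = 562
A_4→A_1: (19)(-14) − (14)(-25) = 84
Σ = 1272
Area = |Σ|/2 = 636.

636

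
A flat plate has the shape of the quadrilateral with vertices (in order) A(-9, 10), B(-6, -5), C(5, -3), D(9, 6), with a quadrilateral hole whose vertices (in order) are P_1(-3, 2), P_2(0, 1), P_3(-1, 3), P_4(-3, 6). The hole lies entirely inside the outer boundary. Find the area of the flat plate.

Outer boundary:
Σ = (105) + (43) + (57) + (144) = 349
Area = |Σ|/2 = 174.5.
Hole:
Cross-terms: -3, 1, 3, 12  ⇒  Σ = 13
Area = |Σ|/2 = 6.5.
Net area = 174.5 − 6.5 = 168.

168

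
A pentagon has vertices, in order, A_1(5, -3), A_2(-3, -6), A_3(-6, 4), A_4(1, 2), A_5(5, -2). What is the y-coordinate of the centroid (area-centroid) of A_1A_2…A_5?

-47/45

Apply the shoelace (surveyor's) formula. First the cross-terms c_i = x_i·y_{i+1} − x_{i+1}·y_i:
  -39, -48, -16, -12, -5  ⇒  2A = -120, A = -60.
Then Σ (y_i + y_{i+1})·c_i = 376, so ȳ = 376 / (6·(-60)) = -47/45.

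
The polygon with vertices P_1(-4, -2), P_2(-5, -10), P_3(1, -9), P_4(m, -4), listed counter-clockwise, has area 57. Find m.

7

The doubled signed area Σ (x_i y_{i+1} − x_{i+1} y_i) is linear in m.
With m=0 it equals 65; the coefficient of m is 7 (from the two edges through P_4).
So 7·m + 65 = 2·57 = 114 ⇒ m = 7.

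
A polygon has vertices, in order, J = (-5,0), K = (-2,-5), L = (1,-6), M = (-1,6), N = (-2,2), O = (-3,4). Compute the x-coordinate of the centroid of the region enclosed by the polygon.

Apply the shoelace formula. First the cross-terms c_i = x_i·y_{i+1} − x_{i+1}·y_i:
  25, 17, 0, 10, -2, 20  ⇒  2A = 70, A = 35.
Then Σ (x_i + x_{i+1})·c_i = -372, so x̄ = -372 / (6·35) = -62/35.

-62/35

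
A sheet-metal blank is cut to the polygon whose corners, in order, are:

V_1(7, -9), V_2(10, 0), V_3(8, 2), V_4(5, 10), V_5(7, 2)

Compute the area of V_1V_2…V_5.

21.5

Σ = (90) + (20) + (70) + (-60) + (-77) = 43
Area = |Σ|/2 = 21.5.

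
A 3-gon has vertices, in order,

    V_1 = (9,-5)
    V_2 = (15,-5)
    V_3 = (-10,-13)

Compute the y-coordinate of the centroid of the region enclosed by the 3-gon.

Apply the surveyor's formula. First the cross-terms c_i = x_i·y_{i+1} − x_{i+1}·y_i:
  30, -245, 167  ⇒  2A = -48, A = -24.
Then Σ (y_i + y_{i+1})·c_i = 1104, so ȳ = 1104 / (6·(-24)) = -23/3.

-23/3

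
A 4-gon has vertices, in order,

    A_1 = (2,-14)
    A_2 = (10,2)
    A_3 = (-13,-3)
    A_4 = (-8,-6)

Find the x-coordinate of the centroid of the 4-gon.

Apply the surveyor's formula. First the cross-terms c_i = x_i·y_{i+1} − x_{i+1}·y_i:
  144, -4, 54, 124  ⇒  2A = 318, A = 159.
Then Σ (x_i + x_{i+1})·c_i = -138, so x̄ = -138 / (6·159) = -23/159.

-23/159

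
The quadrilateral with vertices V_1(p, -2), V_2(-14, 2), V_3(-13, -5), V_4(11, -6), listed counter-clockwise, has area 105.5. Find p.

4

Write out the shoelace sum; only the two edges meeting at V_1 involve p:
2·Area = [(11·(-2) − p·(-6)) + (p·2 − (-14)·(-2))] + 229
       = 8·p + 179 = 211
⇒ p = 4.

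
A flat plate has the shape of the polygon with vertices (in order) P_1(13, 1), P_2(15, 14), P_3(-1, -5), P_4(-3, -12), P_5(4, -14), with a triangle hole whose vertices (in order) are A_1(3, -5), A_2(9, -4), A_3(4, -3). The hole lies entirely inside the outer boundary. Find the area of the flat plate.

Outer boundary:
Apply the shoelace formula: 2A = Σ (x_i·y_{i+1} − x_{i+1}·y_i), indices taken mod 5.
Cross-terms: 167, -61, -3, 90, 186  ⇒  Σ = 379
Area = |Σ|/2 = 189.5.
Hole:
A_1→A_2: (3)(-4) − (9)(-5) = 33
A_2→A_3: (9)(-3) − (4)(-4) = -11
A_3→A_1: (4)(-5) − (3)(-3) = -11
Σ = 11
Area = |Σ|/2 = 5.5.
Net area = 189.5 − 5.5 = 184.

184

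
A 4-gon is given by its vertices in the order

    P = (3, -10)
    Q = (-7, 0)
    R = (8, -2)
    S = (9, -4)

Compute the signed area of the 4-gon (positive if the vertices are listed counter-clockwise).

Apply the surveyor's formula: 2A = Σ (x_i·y_{i+1} − x_{i+1}·y_i), indices taken mod 4.
Cross-terms: -70, 14, -14, -78  ⇒  Σ = -148
Signed area = Σ/2 = -74 (negative ⇒ clockwise traversal).

-74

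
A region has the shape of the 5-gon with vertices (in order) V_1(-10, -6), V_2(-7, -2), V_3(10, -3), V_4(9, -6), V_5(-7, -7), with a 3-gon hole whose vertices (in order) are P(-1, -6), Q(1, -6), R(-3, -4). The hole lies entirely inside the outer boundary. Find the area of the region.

Outer boundary:
Apply Gauss's area formula: 2A = Σ (x_i·y_{i+1} − x_{i+1}·y_i), indices taken mod 5.
Cross-terms: -22, 41, -33, -105, -28  ⇒  Σ = -147
Area = |Σ|/2 = 73.5.
Hole:
Σ = (12) + (-22) + (14) = 4
Area = |Σ|/2 = 2.
Net area = 73.5 − 2 = 71.5.

71.5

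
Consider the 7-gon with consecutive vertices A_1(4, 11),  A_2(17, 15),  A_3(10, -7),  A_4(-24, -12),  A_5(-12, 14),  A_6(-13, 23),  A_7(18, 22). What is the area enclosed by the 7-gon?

924

Apply the surveyor's formula: 2A = Σ (x_i·y_{i+1} − x_{i+1}·y_i), indices taken mod 7.
Cross-terms: -127, -269, -288, -480, -94, -700, 110  ⇒  Σ = -1848
Area = |Σ|/2 = 924.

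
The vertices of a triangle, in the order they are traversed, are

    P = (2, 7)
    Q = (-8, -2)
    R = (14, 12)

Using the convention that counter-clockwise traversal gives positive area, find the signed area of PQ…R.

Apply Gauss's area formula: 2A = Σ (x_i·y_{i+1} − x_{i+1}·y_i), indices taken mod 3.
Cross-terms: 52, -68, 74  ⇒  Σ = 58
Signed area = Σ/2 = 29 (positive ⇒ counter-clockwise traversal).

29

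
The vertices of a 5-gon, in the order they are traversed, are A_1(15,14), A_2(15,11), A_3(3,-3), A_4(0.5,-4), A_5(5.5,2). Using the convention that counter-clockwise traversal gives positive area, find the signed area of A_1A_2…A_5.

-31.75

Σ = (-45) + (-78) + (-10.5) + (23) + (47) = -63.5
Signed area = Σ/2 = -31.75 (negative ⇒ clockwise traversal).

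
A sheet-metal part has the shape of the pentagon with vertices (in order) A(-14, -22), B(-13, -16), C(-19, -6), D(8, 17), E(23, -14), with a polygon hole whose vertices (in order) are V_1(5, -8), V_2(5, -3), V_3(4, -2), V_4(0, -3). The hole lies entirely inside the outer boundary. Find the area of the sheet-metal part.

869

Outer boundary:
Apply the surveyor's formula: 2A = Σ (x_i·y_{i+1} − x_{i+1}·y_i), indices taken mod 5.
A→B: (-14)(-16) − (-13)(-22) = -62
B→C: (-13)(-6) − (-19)(-16) = -226
C→D: (-19)(17) − (8)(-6) = -275
D→E: (8)(-14) − (23)(17) = -503
E→A: (23)(-22) − (-14)(-14) = -702
Σ = -1768
Area = |Σ|/2 = 884.
Hole:
Σ = (25) + (2) + (-12) + (15) = 30
Area = |Σ|/2 = 15.
Net area = 884 − 15 = 869.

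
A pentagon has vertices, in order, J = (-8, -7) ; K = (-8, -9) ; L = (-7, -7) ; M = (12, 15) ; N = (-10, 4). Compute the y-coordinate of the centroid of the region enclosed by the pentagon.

Apply Gauss's area formula. First the cross-terms c_i = x_i·y_{i+1} − x_{i+1}·y_i:
  16, -7, -21, 198, 102  ⇒  2A = 288, A = 144.
Then Σ (y_i + y_{i+1})·c_i = 3144, so ȳ = 3144 / (6·144) = 131/36.

131/36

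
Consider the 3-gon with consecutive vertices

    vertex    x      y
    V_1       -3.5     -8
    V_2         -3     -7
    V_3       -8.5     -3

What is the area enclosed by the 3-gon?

3.75

Σ = (0.5) + (-50.5) + (57.5) = 7.5
Area = |Σ|/2 = 3.75.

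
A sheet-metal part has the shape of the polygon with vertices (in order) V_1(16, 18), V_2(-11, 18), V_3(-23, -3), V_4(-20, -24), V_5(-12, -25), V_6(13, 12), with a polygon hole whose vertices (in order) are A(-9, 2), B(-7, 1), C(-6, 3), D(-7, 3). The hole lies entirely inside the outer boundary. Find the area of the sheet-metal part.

927

Outer boundary:
Apply Gauss's area formula: 2A = Σ (x_i·y_{i+1} − x_{i+1}·y_i), indices taken mod 6.
Cross-terms: 486, 447, 492, 212, 181, 42  ⇒  Σ = 1860
Area = |Σ|/2 = 930.
Hole:
Cross-terms: 5, -15, 3, 13  ⇒  Σ = 6
Area = |Σ|/2 = 3.
Net area = 930 − 3 = 927.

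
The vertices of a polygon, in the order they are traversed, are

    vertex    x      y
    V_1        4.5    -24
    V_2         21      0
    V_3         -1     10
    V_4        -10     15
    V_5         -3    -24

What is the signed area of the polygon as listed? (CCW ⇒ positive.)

632

Apply the shoelace (surveyor's) formula: 2A = Σ (x_i·y_{i+1} − x_{i+1}·y_i), indices taken mod 5.
Σ = (504) + (210) + (85) + (285) + (180) = 1264
Signed area = Σ/2 = 632 (positive ⇒ counter-clockwise traversal).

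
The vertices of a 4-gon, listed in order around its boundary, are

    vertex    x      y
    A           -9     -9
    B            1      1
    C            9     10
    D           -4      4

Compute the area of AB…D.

74.5

Σ = (0) + (1) + (76) + (72) = 149
Area = |Σ|/2 = 74.5.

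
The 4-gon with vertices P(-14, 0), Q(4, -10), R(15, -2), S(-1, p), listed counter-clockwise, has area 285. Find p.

The doubled signed area Σ (x_i y_{i+1} − x_{i+1} y_i) is linear in p.
With p=0 it equals 280; the coefficient of p is 29 (from the two edges through S).
So 29·p + 280 = 2·285 = 570 ⇒ p = 10.

10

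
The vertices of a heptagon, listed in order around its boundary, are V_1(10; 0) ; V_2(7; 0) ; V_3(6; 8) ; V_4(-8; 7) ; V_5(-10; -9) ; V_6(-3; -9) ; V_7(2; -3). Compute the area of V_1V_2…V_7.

212

Apply the surveyor's formula: 2A = Σ (x_i·y_{i+1} − x_{i+1}·y_i), indices taken mod 7.
Σ = (0) + (56) + (106) + (142) + (63) + (27) + (30) = 424
Area = |Σ|/2 = 212.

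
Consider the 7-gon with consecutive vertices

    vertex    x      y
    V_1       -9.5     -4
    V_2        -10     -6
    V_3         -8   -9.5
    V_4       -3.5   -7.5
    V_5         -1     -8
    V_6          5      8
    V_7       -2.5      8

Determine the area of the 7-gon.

144.625

Apply the shoelace formula: 2A = Σ (x_i·y_{i+1} − x_{i+1}·y_i), indices taken mod 7.
V_1→V_2: (-9.5)(-6) − (-10)(-4) = 17
V_2→V_3: (-10)(-9.5) − (-8)(-6) = 47
V_3→V_4: (-8)(-7.5) − (-3.5)(-9.5) = 26.75
V_4→V_5: (-3.5)(-8) − (-1)(-7.5) = 20.5
V_5→V_6: (-1)(8) − (5)(-8) = 32
V_6→V_7: (5)(8) − (-2.5)(8) = 60
V_7→V_1: (-2.5)(-4) − (-9.5)(8) = 86
Σ = 289.25
Area = |Σ|/2 = 144.625.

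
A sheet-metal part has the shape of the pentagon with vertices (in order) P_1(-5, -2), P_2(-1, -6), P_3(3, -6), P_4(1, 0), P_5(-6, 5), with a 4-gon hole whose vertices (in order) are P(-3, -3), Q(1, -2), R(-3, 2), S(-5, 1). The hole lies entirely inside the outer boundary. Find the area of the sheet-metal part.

35

Outer boundary:
Apply the shoelace (surveyor's) formula: 2A = Σ (x_i·y_{i+1} − x_{i+1}·y_i), indices taken mod 5.
Σ = (28) + (24) + (6) + (5) + (37) = 100
Area = |Σ|/2 = 50.
Hole:
Σ = (9) + (-4) + (7) + (18) = 30
Area = |Σ|/2 = 15.
Net area = 50 − 15 = 35.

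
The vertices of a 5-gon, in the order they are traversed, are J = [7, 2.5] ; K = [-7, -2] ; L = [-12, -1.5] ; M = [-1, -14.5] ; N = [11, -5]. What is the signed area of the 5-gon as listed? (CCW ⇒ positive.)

Σ = (3.5) + (-13.5) + (172.5) + (164.5) + (62.5) = 389.5
Signed area = Σ/2 = 194.75 (positive ⇒ counter-clockwise traversal).

194.75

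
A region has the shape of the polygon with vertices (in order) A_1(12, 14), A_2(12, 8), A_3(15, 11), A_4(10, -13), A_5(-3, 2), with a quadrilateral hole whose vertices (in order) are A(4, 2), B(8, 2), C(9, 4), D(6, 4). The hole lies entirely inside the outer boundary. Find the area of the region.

218

Outer boundary:
Apply the shoelace (surveyor's) formula: 2A = Σ (x_i·y_{i+1} − x_{i+1}·y_i), indices taken mod 5.
Σ = (-72) + (12) + (-305) + (-19) + (-66) = -450
Area = |Σ|/2 = 225.
Hole:
Apply the shoelace (surveyor's) formula: 2A = Σ (x_i·y_{i+1} − x_{i+1}·y_i), indices taken mod 4.
Σ = (-8) + (14) + (12) + (-4) = 14
Area = |Σ|/2 = 7.
Net area = 225 − 7 = 218.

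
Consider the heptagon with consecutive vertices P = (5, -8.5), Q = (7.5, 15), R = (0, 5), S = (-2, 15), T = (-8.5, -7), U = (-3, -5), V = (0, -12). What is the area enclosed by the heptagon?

222.625

Apply the shoelace (surveyor's) formula: 2A = Σ (x_i·y_{i+1} − x_{i+1}·y_i), indices taken mod 7.
Cross-terms: 138.75, 37.5, 10, 141.5, 21.5, 36, 60  ⇒  Σ = 445.25
Area = |Σ|/2 = 222.625.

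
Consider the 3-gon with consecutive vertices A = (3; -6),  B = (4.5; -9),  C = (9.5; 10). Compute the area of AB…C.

Apply the surveyor's formula: 2A = Σ (x_i·y_{i+1} − x_{i+1}·y_i), indices taken mod 3.
Σ = (0) + (130.5) + (-87) = 43.5
Area = |Σ|/2 = 21.75.

21.75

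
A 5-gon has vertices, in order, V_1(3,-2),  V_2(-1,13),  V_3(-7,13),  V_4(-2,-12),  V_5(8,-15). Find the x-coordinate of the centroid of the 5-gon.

-31/76

Apply Gauss's area formula. First the cross-terms c_i = x_i·y_{i+1} − x_{i+1}·y_i:
  37, 78, 110, 126, 29  ⇒  2A = 380, A = 190.
Then Σ (x_i + x_{i+1})·c_i = -465, so x̄ = -465 / (6·190) = -31/76.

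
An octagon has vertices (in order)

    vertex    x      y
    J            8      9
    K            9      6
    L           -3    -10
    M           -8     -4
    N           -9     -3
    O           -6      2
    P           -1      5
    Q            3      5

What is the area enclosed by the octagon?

Apply the surveyor's formula: 2A = Σ (x_i·y_{i+1} − x_{i+1}·y_i), indices taken mod 8.
Σ = (-33) + (-72) + (-68) + (-12) + (-36) + (-28) + (-20) + (-13) = -282
Area = |Σ|/2 = 141.

141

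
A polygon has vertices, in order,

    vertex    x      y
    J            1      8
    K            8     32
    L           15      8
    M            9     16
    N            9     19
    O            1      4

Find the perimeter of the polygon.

|JK| = √((7)² + (24)²) = √625 = 25
|KL| = √((7)² + (-24)²) = √625 = 25
|LM| = √((-6)² + (8)²) = √100 = 10
|MN| = √((0)² + (3)²) = √9 = 3
|NO| = √((-8)² + (-15)²) = √289 = 17
|OJ| = √((0)² + (4)²) = √16 = 4
Perimeter = 25 + 25 + 10 + 3 + 17 + 4 = 84.

84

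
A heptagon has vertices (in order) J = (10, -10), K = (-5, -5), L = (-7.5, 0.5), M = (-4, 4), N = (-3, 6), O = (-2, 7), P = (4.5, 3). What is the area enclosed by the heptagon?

Apply Gauss's area formula: 2A = Σ (x_i·y_{i+1} − x_{i+1}·y_i), indices taken mod 7.
J→K: (10)(-5) − (-5)(-10) = -100
K→L: (-5)(0.5) − (-7.5)(-5) = -40
L→M: (-7.5)(4) − (-4)(0.5) = -28
M→N: (-4)(6) − (-3)(4) = -12
N→O: (-3)(7) − (-2)(6) = -9
O→P: (-2)(3) − (4.5)(7) = -37.5
P→J: (4.5)(-10) − (10)(3) = -75
Σ = -301.5
Area = |Σ|/2 = 150.75.

150.75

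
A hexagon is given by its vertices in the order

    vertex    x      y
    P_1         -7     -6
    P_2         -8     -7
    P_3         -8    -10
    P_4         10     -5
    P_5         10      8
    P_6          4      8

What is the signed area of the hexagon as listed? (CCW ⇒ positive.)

Apply the shoelace formula: 2A = Σ (x_i·y_{i+1} − x_{i+1}·y_i), indices taken mod 6.
P_1→P_2: (-7)(-7) − (-8)(-6) = 1
P_2→P_3: (-8)(-10) − (-8)(-7) = 24
P_3→P_4: (-8)(-5) − (10)(-10) = 140
P_4→P_5: (10)(8) − (10)(-5) = 130
P_5→P_6: (10)(8) − (4)(8) = 48
P_6→P_1: (4)(-6) − (-7)(8) = 32
Σ = 375
Signed area = Σ/2 = 187.5 (positive ⇒ counter-clockwise traversal).

187.5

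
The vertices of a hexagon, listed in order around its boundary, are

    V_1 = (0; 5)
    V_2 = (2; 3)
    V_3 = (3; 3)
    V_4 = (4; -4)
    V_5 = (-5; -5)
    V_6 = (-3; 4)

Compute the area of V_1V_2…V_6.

Σ = (-10) + (-3) + (-24) + (-40) + (-35) + (-15) = -127
Area = |Σ|/2 = 63.5.

63.5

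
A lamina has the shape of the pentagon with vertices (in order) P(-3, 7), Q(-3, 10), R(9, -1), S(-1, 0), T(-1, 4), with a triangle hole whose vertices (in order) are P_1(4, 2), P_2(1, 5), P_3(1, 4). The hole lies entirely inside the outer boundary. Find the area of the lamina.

46.5

Outer boundary:
Apply the surveyor's formula: 2A = Σ (x_i·y_{i+1} − x_{i+1}·y_i), indices taken mod 5.
Σ = (-9) + (-87) + (-1) + (-4) + (5) = -96
Area = |Σ|/2 = 48.
Hole:
P_1→P_2: (4)(5) − (1)(2) = 18
P_2→P_3: (1)(4) − (1)(5) = -1
P_3→P_1: (1)(2) − (4)(4) = -14
Σ = 3
Area = |Σ|/2 = 1.5.
Net area = 48 − 1.5 = 46.5.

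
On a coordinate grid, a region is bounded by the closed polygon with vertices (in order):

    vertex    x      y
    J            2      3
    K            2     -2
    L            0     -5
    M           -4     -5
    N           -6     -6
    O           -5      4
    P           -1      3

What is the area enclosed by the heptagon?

Apply the surveyor's formula: 2A = Σ (x_i·y_{i+1} − x_{i+1}·y_i), indices taken mod 7.
Cross-terms: -10, -10, -20, -6, -54, -11, -9  ⇒  Σ = -120
Area = |Σ|/2 = 60.

60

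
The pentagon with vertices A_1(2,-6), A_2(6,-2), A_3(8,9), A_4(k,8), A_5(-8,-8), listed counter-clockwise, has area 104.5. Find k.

Write out the shoelace sum; only the two edges meeting at A_4 involve k:
2·Area = [(8·8 − k·9) + (k·(-8) − (-8)·8)] + 166
       = -17·k + 294 = 209
⇒ k = 5.

5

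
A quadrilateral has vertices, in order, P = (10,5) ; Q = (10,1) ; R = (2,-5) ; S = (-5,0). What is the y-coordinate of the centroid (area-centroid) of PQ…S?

Apply Gauss's area formula. First the cross-terms c_i = x_i·y_{i+1} − x_{i+1}·y_i:
  -40, -52, -25, -25  ⇒  2A = -142, A = -71.
Then Σ (y_i + y_{i+1})·c_i = -32, so ȳ = -32 / (6·(-71)) = 16/213.

16/213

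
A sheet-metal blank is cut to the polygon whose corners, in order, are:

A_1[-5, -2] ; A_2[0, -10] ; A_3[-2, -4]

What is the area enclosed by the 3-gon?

7

Apply Gauss's area formula: 2A = Σ (x_i·y_{i+1} − x_{i+1}·y_i), indices taken mod 3.
A_1→A_2: (-5)(-10) − (0)(-2) = 50
A_2→A_3: (0)(-4) − (-2)(-10) = -20
A_3→A_1: (-2)(-2) − (-5)(-4) = -16
Σ = 14
Area = |Σ|/2 = 7.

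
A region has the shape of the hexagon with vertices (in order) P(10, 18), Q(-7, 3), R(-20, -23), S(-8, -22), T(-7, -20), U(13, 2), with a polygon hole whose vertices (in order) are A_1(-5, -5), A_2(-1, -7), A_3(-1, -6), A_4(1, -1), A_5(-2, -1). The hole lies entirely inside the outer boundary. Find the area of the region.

530.5

Outer boundary:
Apply Gauss's area formula: 2A = Σ (x_i·y_{i+1} − x_{i+1}·y_i), indices taken mod 6.
Σ = (156) + (221) + (256) + (6) + (246) + (214) = 1099
Area = |Σ|/2 = 549.5.
Hole:
Apply the surveyor's formula: 2A = Σ (x_i·y_{i+1} − x_{i+1}·y_i), indices taken mod 5.
Σ = (30) + (-1) + (7) + (-3) + (5) = 38
Area = |Σ|/2 = 19.
Net area = 549.5 − 19 = 530.5.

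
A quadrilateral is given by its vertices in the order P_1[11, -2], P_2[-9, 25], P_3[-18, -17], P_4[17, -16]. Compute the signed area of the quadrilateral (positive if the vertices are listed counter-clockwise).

Apply Gauss's area formula: 2A = Σ (x_i·y_{i+1} − x_{i+1}·y_i), indices taken mod 4.
Cross-terms: 257, 603, 577, 142  ⇒  Σ = 1579
Signed area = Σ/2 = 789.5 (positive ⇒ counter-clockwise traversal).

789.5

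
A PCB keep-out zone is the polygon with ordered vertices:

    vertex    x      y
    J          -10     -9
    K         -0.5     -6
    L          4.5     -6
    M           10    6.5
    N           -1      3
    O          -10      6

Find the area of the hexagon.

Σ = (55.5) + (30) + (89.25) + (36.5) + (24) + (150) = 385.25
Area = |Σ|/2 = 192.625.

192.625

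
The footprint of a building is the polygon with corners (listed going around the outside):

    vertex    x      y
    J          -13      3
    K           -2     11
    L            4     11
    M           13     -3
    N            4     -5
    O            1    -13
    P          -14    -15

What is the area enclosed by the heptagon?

446

J→K: (-13)(11) − (-2)(3) = -137
K→L: (-2)(11) − (4)(11) = -66
L→M: (4)(-3) − (13)(11) = -155
M→N: (13)(-5) − (4)(-3) = -53
N→O: (4)(-13) − (1)(-5) = -47
O→P: (1)(-15) − (-14)(-13) = -197
P→J: (-14)(3) − (-13)(-15) = -237
Σ = -892
Area = |Σ|/2 = 446.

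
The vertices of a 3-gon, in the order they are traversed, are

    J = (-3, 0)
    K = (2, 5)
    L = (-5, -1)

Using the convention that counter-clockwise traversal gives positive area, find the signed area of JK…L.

Apply the shoelace (surveyor's) formula: 2A = Σ (x_i·y_{i+1} − x_{i+1}·y_i), indices taken mod 3.
Σ = (-15) + (23) + (-3) = 5
Signed area = Σ/2 = 2.5 (positive ⇒ counter-clockwise traversal).

2.5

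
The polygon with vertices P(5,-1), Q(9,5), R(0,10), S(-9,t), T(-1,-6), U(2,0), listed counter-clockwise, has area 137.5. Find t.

-3

The doubled signed area Σ (x_i y_{i+1} − x_{i+1} y_i) is linear in t.
With t=0 it equals 278; the coefficient of t is 1 (from the two edges through S).
So 1·t + 278 = 2·137.5 = 275 ⇒ t = -3.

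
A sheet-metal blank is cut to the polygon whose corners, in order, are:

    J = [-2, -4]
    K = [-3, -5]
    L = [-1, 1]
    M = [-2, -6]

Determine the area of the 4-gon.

Apply the shoelace formula: 2A = Σ (x_i·y_{i+1} − x_{i+1}·y_i), indices taken mod 4.
Σ = (-2) + (-8) + (8) + (-4) = -6
Area = |Σ|/2 = 3.

3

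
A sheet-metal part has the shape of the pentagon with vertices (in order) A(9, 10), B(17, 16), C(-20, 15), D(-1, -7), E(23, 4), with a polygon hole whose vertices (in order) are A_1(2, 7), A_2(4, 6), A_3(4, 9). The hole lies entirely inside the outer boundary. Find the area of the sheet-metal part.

524.5

Outer boundary:
Apply Gauss's area formula: 2A = Σ (x_i·y_{i+1} − x_{i+1}·y_i), indices taken mod 5.
A→B: (9)(16) − (17)(10) = -26
B→C: (17)(15) − (-20)(16) = 575
C→D: (-20)(-7) − (-1)(15) = 155
D→E: (-1)(4) − (23)(-7) = 157
E→A: (23)(10) − (9)(4) = 194
Σ = 1055
Area = |Σ|/2 = 527.5.
Hole:
Σ = (-16) + (12) + (10) = 6
Area = |Σ|/2 = 3.
Net area = 527.5 − 3 = 524.5.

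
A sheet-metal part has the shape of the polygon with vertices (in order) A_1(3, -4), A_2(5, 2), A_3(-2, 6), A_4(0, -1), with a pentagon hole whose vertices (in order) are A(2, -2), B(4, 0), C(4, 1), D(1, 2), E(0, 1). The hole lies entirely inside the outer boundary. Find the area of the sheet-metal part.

Outer boundary:
Apply the surveyor's formula: 2A = Σ (x_i·y_{i+1} − x_{i+1}·y_i), indices taken mod 4.
Cross-terms: 26, 34, 2, 3  ⇒  Σ = 65
Area = |Σ|/2 = 32.5.
Hole:
Apply the surveyor's formula: 2A = Σ (x_i·y_{i+1} − x_{i+1}·y_i), indices taken mod 5.
Σ = (8) + (4) + (7) + (1) + (-2) = 18
Area = |Σ|/2 = 9.
Net area = 32.5 − 9 = 23.5.

23.5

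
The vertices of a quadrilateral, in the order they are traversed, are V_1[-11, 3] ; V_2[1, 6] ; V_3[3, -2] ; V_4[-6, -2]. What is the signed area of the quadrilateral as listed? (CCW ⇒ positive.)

-73.5

Cross-terms: -69, -20, -18, -40  ⇒  Σ = -147
Signed area = Σ/2 = -73.5 (negative ⇒ clockwise traversal).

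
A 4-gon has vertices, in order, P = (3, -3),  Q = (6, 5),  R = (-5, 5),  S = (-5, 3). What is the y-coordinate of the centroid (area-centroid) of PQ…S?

Apply Gauss's area formula. First the cross-terms c_i = x_i·y_{i+1} − x_{i+1}·y_i:
  33, 55, 10, 6  ⇒  2A = 104, A = 52.
Then Σ (y_i + y_{i+1})·c_i = 696, so ȳ = 696 / (6·52) = 29/13.

29/13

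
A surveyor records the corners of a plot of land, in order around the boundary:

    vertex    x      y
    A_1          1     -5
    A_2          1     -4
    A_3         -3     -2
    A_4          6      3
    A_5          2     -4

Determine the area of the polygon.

23

A_1→A_2: (1)(-4) − (1)(-5) = 1
A_2→A_3: (1)(-2) − (-3)(-4) = -14
A_3→A_4: (-3)(3) − (6)(-2) = 3
A_4→A_5: (6)(-4) − (2)(3) = -30
A_5→A_1: (2)(-5) − (1)(-4) = -6
Σ = -46
Area = |Σ|/2 = 23.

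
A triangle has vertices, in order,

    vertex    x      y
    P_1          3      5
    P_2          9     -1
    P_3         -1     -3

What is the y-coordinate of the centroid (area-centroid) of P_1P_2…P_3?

1/3

Apply the shoelace (surveyor's) formula. First the cross-terms c_i = x_i·y_{i+1} − x_{i+1}·y_i:
  -48, -28, 4  ⇒  2A = -72, A = -36.
Then Σ (y_i + y_{i+1})·c_i = -72, so ȳ = -72 / (6·(-36)) = 1/3.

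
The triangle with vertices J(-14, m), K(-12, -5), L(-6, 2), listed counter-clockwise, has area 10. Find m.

Write out the shoelace sum; only the two edges meeting at J involve m:
2·Area = [((-6)·m − (-14)·2) + ((-14)·(-5) − (-12)·m)] + -54
       = 6·m + 44 = 20
⇒ m = -4.

-4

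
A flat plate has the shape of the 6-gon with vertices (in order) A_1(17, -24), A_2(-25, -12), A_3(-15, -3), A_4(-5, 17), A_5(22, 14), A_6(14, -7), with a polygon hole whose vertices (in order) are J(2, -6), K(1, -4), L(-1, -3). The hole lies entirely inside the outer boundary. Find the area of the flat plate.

Outer boundary:
Apply Gauss's area formula: 2A = Σ (x_i·y_{i+1} − x_{i+1}·y_i), indices taken mod 6.
Cross-terms: -804, -105, -270, -444, -350, -217  ⇒  Σ = -2190
Area = |Σ|/2 = 1095.
Hole:
Σ = (-2) + (-7) + (12) = 3
Area = |Σ|/2 = 1.5.
Net area = 1095 − 1.5 = 1093.5.

1093.5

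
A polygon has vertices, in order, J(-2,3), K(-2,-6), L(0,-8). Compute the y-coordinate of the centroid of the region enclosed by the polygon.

Apply the surveyor's formula. First the cross-terms c_i = x_i·y_{i+1} − x_{i+1}·y_i:
  18, 16, -16  ⇒  2A = 18, A = 9.
Then Σ (y_i + y_{i+1})·c_i = -198, so ȳ = -198 / (6·9) = -11/3.

-11/3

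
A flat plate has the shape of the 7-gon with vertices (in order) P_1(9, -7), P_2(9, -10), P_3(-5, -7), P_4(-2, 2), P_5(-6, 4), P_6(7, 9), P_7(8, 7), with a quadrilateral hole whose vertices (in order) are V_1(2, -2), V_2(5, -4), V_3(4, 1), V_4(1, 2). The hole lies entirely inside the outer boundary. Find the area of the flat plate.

180

Outer boundary:
Apply the shoelace formula: 2A = Σ (x_i·y_{i+1} − x_{i+1}·y_i), indices taken mod 7.
Σ = (-27) + (-113) + (-24) + (4) + (-82) + (-23) + (-119) = -384
Area = |Σ|/2 = 192.
Hole:
Apply the shoelace formula: 2A = Σ (x_i·y_{i+1} − x_{i+1}·y_i), indices taken mod 4.
V_1→V_2: (2)(-4) − (5)(-2) = 2
V_2→V_3: (5)(1) − (4)(-4) = 21
V_3→V_4: (4)(2) − (1)(1) = 7
V_4→V_1: (1)(-2) − (2)(2) = -6
Σ = 24
Area = |Σ|/2 = 12.
Net area = 192 − 12 = 180.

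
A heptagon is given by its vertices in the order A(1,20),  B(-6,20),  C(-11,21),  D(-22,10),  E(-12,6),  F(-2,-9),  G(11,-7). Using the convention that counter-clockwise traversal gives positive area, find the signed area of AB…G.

517

Apply the surveyor's formula: 2A = Σ (x_i·y_{i+1} − x_{i+1}·y_i), indices taken mod 7.
A→B: (1)(20) − (-6)(20) = 140
B→C: (-6)(21) − (-11)(20) = 94
C→D: (-11)(10) − (-22)(21) = 352
D→E: (-22)(6) − (-12)(10) = -12
E→F: (-12)(-9) − (-2)(6) = 120
F→G: (-2)(-7) − (11)(-9) = 113
G→A: (11)(20) − (1)(-7) = 227
Σ = 1034
Signed area = Σ/2 = 517 (positive ⇒ counter-clockwise traversal).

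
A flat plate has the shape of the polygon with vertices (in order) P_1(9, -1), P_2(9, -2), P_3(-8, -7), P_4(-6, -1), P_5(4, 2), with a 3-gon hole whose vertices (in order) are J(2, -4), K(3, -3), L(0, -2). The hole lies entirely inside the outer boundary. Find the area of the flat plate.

Outer boundary:
Apply the surveyor's formula: 2A = Σ (x_i·y_{i+1} − x_{i+1}·y_i), indices taken mod 5.
Σ = (-9) + (-79) + (-34) + (-8) + (-22) = -152
Area = |Σ|/2 = 76.
Hole:
Apply the surveyor's formula: 2A = Σ (x_i·y_{i+1} − x_{i+1}·y_i), indices taken mod 3.
J→K: (2)(-3) − (3)(-4) = 6
K→L: (3)(-2) − (0)(-3) = -6
L→J: (0)(-4) − (2)(-2) = 4
Σ = 4
Area = |Σ|/2 = 2.
Net area = 76 − 2 = 74.

74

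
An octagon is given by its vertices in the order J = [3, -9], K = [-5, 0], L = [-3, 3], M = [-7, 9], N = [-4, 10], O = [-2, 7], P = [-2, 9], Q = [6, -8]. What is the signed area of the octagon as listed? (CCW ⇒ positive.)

Apply Gauss's area formula: 2A = Σ (x_i·y_{i+1} − x_{i+1}·y_i), indices taken mod 8.
Σ = (-45) + (-15) + (-6) + (-34) + (-8) + (-4) + (-38) + (-30) = -180
Signed area = Σ/2 = -90 (negative ⇒ clockwise traversal).

-90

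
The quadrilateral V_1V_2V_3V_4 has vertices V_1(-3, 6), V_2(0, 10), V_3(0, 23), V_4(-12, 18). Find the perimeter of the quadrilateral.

46

|V_1V_2| = √((3)² + (4)²) = √25 = 5
|V_2V_3| = √((0)² + (13)²) = √169 = 13
|V_3V_4| = √((-12)² + (-5)²) = √169 = 13
|V_4V_1| = √((9)² + (-12)²) = √225 = 15
Perimeter = 5 + 13 + 13 + 15 = 46.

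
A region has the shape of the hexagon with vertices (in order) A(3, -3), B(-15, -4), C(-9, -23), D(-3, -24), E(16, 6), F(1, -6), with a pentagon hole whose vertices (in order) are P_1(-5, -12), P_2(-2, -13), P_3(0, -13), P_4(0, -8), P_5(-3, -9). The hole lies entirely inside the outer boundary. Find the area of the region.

Outer boundary:
Apply the shoelace (surveyor's) formula: 2A = Σ (x_i·y_{i+1} − x_{i+1}·y_i), indices taken mod 6.
Σ = (-57) + (309) + (147) + (366) + (-102) + (15) = 678
Area = |Σ|/2 = 339.
Hole:
Apply the surveyor's formula: 2A = Σ (x_i·y_{i+1} − x_{i+1}·y_i), indices taken mod 5.
Σ = (41) + (26) + (0) + (-24) + (-9) = 34
Area = |Σ|/2 = 17.
Net area = 339 − 17 = 322.

322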